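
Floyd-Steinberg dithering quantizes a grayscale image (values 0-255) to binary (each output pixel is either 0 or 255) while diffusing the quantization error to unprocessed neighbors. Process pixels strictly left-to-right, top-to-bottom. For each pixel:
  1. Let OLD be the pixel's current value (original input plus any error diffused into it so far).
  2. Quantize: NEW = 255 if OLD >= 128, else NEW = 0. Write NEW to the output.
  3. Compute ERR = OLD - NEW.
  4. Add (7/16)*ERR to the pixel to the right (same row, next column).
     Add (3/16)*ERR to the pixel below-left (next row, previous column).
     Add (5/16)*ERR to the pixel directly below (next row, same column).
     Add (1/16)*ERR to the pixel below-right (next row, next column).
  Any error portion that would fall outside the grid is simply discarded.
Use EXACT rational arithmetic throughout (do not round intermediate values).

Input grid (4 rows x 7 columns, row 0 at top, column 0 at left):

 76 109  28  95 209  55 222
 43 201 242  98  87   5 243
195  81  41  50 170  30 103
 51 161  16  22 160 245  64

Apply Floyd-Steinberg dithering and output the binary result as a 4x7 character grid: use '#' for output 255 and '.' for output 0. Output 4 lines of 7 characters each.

(0,0): OLD=76 → NEW=0, ERR=76
(0,1): OLD=569/4 → NEW=255, ERR=-451/4
(0,2): OLD=-1365/64 → NEW=0, ERR=-1365/64
(0,3): OLD=87725/1024 → NEW=0, ERR=87725/1024
(0,4): OLD=4038331/16384 → NEW=255, ERR=-139589/16384
(0,5): OLD=13440797/262144 → NEW=0, ERR=13440797/262144
(0,6): OLD=1025221067/4194304 → NEW=255, ERR=-44326453/4194304
(1,0): OLD=2919/64 → NEW=0, ERR=2919/64
(1,1): OLD=95473/512 → NEW=255, ERR=-35087/512
(1,2): OLD=3512229/16384 → NEW=255, ERR=-665691/16384
(1,3): OLD=6820017/65536 → NEW=0, ERR=6820017/65536
(1,4): OLD=607477795/4194304 → NEW=255, ERR=-462069725/4194304
(1,5): OLD=-996197069/33554432 → NEW=0, ERR=-996197069/33554432
(1,6): OLD=123433616029/536870912 → NEW=255, ERR=-13468466531/536870912
(2,0): OLD=1608939/8192 → NEW=255, ERR=-480021/8192
(2,1): OLD=7649641/262144 → NEW=0, ERR=7649641/262144
(2,2): OLD=236134331/4194304 → NEW=0, ERR=236134331/4194304
(2,3): OLD=2817081443/33554432 → NEW=0, ERR=2817081443/33554432
(2,4): OLD=46504046819/268435456 → NEW=255, ERR=-21946994461/268435456
(2,5): OLD=-228805974607/8589934592 → NEW=0, ERR=-228805974607/8589934592
(2,6): OLD=11222066613223/137438953472 → NEW=0, ERR=11222066613223/137438953472
(3,0): OLD=160055067/4194304 → NEW=0, ERR=160055067/4194304
(3,1): OLD=6499758047/33554432 → NEW=255, ERR=-2056622113/33554432
(3,2): OLD=6534675709/268435456 → NEW=0, ERR=6534675709/268435456
(3,3): OLD=50546720499/1073741824 → NEW=0, ERR=50546720499/1073741824
(3,4): OLD=21344084715291/137438953472 → NEW=255, ERR=-13702848420069/137438953472
(3,5): OLD=223482809688417/1099511627776 → NEW=255, ERR=-56892655394463/1099511627776
(3,6): OLD=1147246818860607/17592186044416 → NEW=0, ERR=1147246818860607/17592186044416
Row 0: .#..#.#
Row 1: .##.#.#
Row 2: #...#..
Row 3: .#..##.

Answer: .#..#.#
.##.#.#
#...#..
.#..##.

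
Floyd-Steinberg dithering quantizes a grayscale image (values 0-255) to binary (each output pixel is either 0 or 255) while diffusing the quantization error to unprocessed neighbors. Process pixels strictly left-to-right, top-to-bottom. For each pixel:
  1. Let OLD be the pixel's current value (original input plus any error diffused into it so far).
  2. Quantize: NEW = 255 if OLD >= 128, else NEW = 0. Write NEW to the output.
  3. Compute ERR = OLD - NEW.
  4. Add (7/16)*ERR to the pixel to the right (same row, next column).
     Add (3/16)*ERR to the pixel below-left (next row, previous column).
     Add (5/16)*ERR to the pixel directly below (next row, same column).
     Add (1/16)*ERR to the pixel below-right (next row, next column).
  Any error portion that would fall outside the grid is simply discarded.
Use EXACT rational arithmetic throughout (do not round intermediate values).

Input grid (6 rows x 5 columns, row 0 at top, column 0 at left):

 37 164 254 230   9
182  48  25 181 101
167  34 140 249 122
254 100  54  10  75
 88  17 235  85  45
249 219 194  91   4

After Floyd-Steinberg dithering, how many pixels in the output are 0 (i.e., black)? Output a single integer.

Answer: 16

Derivation:
(0,0): OLD=37 → NEW=0, ERR=37
(0,1): OLD=2883/16 → NEW=255, ERR=-1197/16
(0,2): OLD=56645/256 → NEW=255, ERR=-8635/256
(0,3): OLD=881635/4096 → NEW=255, ERR=-162845/4096
(0,4): OLD=-550091/65536 → NEW=0, ERR=-550091/65536
(1,0): OLD=45961/256 → NEW=255, ERR=-19319/256
(1,1): OLD=-25409/2048 → NEW=0, ERR=-25409/2048
(1,2): OLD=-203093/65536 → NEW=0, ERR=-203093/65536
(1,3): OLD=42870543/262144 → NEW=255, ERR=-23976177/262144
(1,4): OLD=234367565/4194304 → NEW=0, ERR=234367565/4194304
(2,0): OLD=4623269/32768 → NEW=255, ERR=-3732571/32768
(2,1): OLD=-26224793/1048576 → NEW=0, ERR=-26224793/1048576
(2,2): OLD=1848265717/16777216 → NEW=0, ERR=1848265717/16777216
(2,3): OLD=74866330895/268435456 → NEW=255, ERR=6415289615/268435456
(2,4): OLD=619339052969/4294967296 → NEW=255, ERR=-475877607511/4294967296
(3,0): OLD=3585527125/16777216 → NEW=255, ERR=-692662955/16777216
(3,1): OLD=11765321137/134217728 → NEW=0, ERR=11765321137/134217728
(3,2): OLD=557036309099/4294967296 → NEW=255, ERR=-538180351381/4294967296
(3,3): OLD=-440165165261/8589934592 → NEW=0, ERR=-440165165261/8589934592
(3,4): OLD=2673278546143/137438953472 → NEW=0, ERR=2673278546143/137438953472
(4,0): OLD=196568006235/2147483648 → NEW=0, ERR=196568006235/2147483648
(4,1): OLD=4010771803099/68719476736 → NEW=0, ERR=4010771803099/68719476736
(4,2): OLD=238866087494453/1099511627776 → NEW=255, ERR=-41509377588427/1099511627776
(4,3): OLD=849448980043227/17592186044416 → NEW=0, ERR=849448980043227/17592186044416
(4,4): OLD=19421956823359101/281474976710656 → NEW=0, ERR=19421956823359101/281474976710656
(5,0): OLD=317261591723121/1099511627776 → NEW=255, ERR=36886126640241/1099511627776
(5,1): OLD=2203934030441875/8796093022208 → NEW=255, ERR=-39069690221165/8796093022208
(5,2): OLD=54313524133419819/281474976710656 → NEW=255, ERR=-17462594927797461/281474976710656
(5,3): OLD=100796197451757765/1125899906842624 → NEW=0, ERR=100796197451757765/1125899906842624
(5,4): OLD=1220434847390180839/18014398509481984 → NEW=0, ERR=1220434847390180839/18014398509481984
Output grid:
  Row 0: .###.  (2 black, running=2)
  Row 1: #..#.  (3 black, running=5)
  Row 2: #..##  (2 black, running=7)
  Row 3: #.#..  (3 black, running=10)
  Row 4: ..#..  (4 black, running=14)
  Row 5: ###..  (2 black, running=16)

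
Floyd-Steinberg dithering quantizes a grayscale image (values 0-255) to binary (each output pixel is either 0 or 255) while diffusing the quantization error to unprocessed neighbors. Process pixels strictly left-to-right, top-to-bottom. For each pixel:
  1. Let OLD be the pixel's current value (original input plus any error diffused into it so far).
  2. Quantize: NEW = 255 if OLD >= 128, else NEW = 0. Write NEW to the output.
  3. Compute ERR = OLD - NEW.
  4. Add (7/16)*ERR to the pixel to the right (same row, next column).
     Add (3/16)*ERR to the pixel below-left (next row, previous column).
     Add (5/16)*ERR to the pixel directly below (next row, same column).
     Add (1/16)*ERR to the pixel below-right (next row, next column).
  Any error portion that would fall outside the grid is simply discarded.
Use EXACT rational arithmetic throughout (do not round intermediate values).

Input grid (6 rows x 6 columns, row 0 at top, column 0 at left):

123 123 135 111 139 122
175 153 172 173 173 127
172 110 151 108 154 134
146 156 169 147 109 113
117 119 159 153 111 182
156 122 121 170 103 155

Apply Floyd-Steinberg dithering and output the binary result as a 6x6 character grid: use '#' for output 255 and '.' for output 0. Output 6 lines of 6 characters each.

(0,0): OLD=123 → NEW=0, ERR=123
(0,1): OLD=2829/16 → NEW=255, ERR=-1251/16
(0,2): OLD=25803/256 → NEW=0, ERR=25803/256
(0,3): OLD=635277/4096 → NEW=255, ERR=-409203/4096
(0,4): OLD=6245083/65536 → NEW=0, ERR=6245083/65536
(0,5): OLD=171641853/1048576 → NEW=255, ERR=-95745027/1048576
(1,0): OLD=50887/256 → NEW=255, ERR=-14393/256
(1,1): OLD=267377/2048 → NEW=255, ERR=-254863/2048
(1,2): OLD=8220485/65536 → NEW=0, ERR=8220485/65536
(1,3): OLD=57887905/262144 → NEW=255, ERR=-8958815/262144
(1,4): OLD=2759227139/16777216 → NEW=255, ERR=-1518962941/16777216
(1,5): OLD=17397701413/268435456 → NEW=0, ERR=17397701413/268435456
(2,0): OLD=4295787/32768 → NEW=255, ERR=-4060053/32768
(2,1): OLD=38701385/1048576 → NEW=0, ERR=38701385/1048576
(2,2): OLD=3223912475/16777216 → NEW=255, ERR=-1054277605/16777216
(2,3): OLD=8145910275/134217728 → NEW=0, ERR=8145910275/134217728
(2,4): OLD=696969949833/4294967296 → NEW=255, ERR=-398246710647/4294967296
(2,5): OLD=7423644508239/68719476736 → NEW=0, ERR=7423644508239/68719476736
(3,0): OLD=1915969211/16777216 → NEW=0, ERR=1915969211/16777216
(3,1): OLD=26571123231/134217728 → NEW=255, ERR=-7654397409/134217728
(3,2): OLD=148282179277/1073741824 → NEW=255, ERR=-125521985843/1073741824
(3,3): OLD=6425857921767/68719476736 → NEW=0, ERR=6425857921767/68719476736
(3,4): OLD=79704837806855/549755813888 → NEW=255, ERR=-60482894734585/549755813888
(3,5): OLD=816548449734153/8796093022208 → NEW=0, ERR=816548449734153/8796093022208
(4,0): OLD=304931163029/2147483648 → NEW=255, ERR=-242677167211/2147483648
(4,1): OLD=1269829046545/34359738368 → NEW=0, ERR=1269829046545/34359738368
(4,2): OLD=167791442290147/1099511627776 → NEW=255, ERR=-112584022792733/1099511627776
(4,3): OLD=1926153057077135/17592186044416 → NEW=0, ERR=1926153057077135/17592186044416
(4,4): OLD=41593840983266431/281474976710656 → NEW=255, ERR=-30182278077950849/281474976710656
(4,5): OLD=708059695489131289/4503599627370496 → NEW=255, ERR=-440358209490345191/4503599627370496
(5,0): OLD=70157220729283/549755813888 → NEW=0, ERR=70157220729283/549755813888
(5,1): OLD=2869617657085683/17592186044416 → NEW=255, ERR=-1616389784240397/17592186044416
(5,2): OLD=10082816755975201/140737488355328 → NEW=0, ERR=10082816755975201/140737488355328
(5,3): OLD=941495271734015739/4503599627370496 → NEW=255, ERR=-206922633245460741/4503599627370496
(5,4): OLD=341364007636624411/9007199254740992 → NEW=0, ERR=341364007636624411/9007199254740992
(5,5): OLD=19357987211816151959/144115188075855872 → NEW=255, ERR=-17391385747527095401/144115188075855872
Row 0: .#.#.#
Row 1: ##.##.
Row 2: #.#.#.
Row 3: .##.#.
Row 4: #.#.##
Row 5: .#.#.#

Answer: .#.#.#
##.##.
#.#.#.
.##.#.
#.#.##
.#.#.#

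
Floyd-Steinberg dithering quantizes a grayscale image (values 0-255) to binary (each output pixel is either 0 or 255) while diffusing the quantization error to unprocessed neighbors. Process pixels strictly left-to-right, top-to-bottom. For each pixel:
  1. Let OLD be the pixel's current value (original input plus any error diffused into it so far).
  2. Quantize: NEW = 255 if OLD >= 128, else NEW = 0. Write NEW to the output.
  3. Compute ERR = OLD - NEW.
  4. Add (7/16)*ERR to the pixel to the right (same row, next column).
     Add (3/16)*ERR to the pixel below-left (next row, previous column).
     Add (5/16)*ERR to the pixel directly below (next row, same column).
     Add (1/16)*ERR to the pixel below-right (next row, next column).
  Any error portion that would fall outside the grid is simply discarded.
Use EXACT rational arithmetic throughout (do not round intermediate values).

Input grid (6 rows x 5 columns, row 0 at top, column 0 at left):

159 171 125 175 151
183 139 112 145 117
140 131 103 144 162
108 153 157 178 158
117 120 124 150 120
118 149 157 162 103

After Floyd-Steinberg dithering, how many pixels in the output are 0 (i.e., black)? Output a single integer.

Answer: 14

Derivation:
(0,0): OLD=159 → NEW=255, ERR=-96
(0,1): OLD=129 → NEW=255, ERR=-126
(0,2): OLD=559/8 → NEW=0, ERR=559/8
(0,3): OLD=26313/128 → NEW=255, ERR=-6327/128
(0,4): OLD=264959/2048 → NEW=255, ERR=-257281/2048
(1,0): OLD=1035/8 → NEW=255, ERR=-1005/8
(1,1): OLD=3313/64 → NEW=0, ERR=3313/64
(1,2): OLD=285369/2048 → NEW=255, ERR=-236871/2048
(1,3): OLD=489591/8192 → NEW=0, ERR=489591/8192
(1,4): OLD=13212013/131072 → NEW=0, ERR=13212013/131072
(2,0): OLD=113099/1024 → NEW=0, ERR=113099/1024
(2,1): OLD=5438181/32768 → NEW=255, ERR=-2917659/32768
(2,2): OLD=22199719/524288 → NEW=0, ERR=22199719/524288
(2,3): OLD=1617931885/8388608 → NEW=255, ERR=-521163155/8388608
(2,4): OLD=22824315195/134217728 → NEW=255, ERR=-11401205445/134217728
(3,0): OLD=65965967/524288 → NEW=0, ERR=65965967/524288
(3,1): OLD=818155959/4194304 → NEW=255, ERR=-251391561/4194304
(3,2): OLD=17018268793/134217728 → NEW=0, ERR=17018268793/134217728
(3,3): OLD=26947901889/134217728 → NEW=255, ERR=-7277618751/134217728
(3,4): OLD=111507223711/1073741824 → NEW=0, ERR=111507223711/1073741824
(4,0): OLD=9736201085/67108864 → NEW=255, ERR=-7376559235/67108864
(4,1): OLD=182145652641/2147483648 → NEW=0, ERR=182145652641/2147483648
(4,2): OLD=6419050450279/34359738368 → NEW=255, ERR=-2342682833561/34359738368
(4,3): OLD=71810610534257/549755813888 → NEW=255, ERR=-68377122007183/549755813888
(4,4): OLD=832540674910743/8796093022208 → NEW=0, ERR=832540674910743/8796093022208
(5,0): OLD=3420636607747/34359738368 → NEW=0, ERR=3420636607747/34359738368
(5,1): OLD=54812438952909/274877906944 → NEW=255, ERR=-15281427317811/274877906944
(5,2): OLD=821129916406969/8796093022208 → NEW=0, ERR=821129916406969/8796093022208
(5,3): OLD=6243776996794473/35184372088832 → NEW=255, ERR=-2728237885857687/35184372088832
(5,4): OLD=51160857691146475/562949953421312 → NEW=0, ERR=51160857691146475/562949953421312
Output grid:
  Row 0: ##.##  (1 black, running=1)
  Row 1: #.#..  (3 black, running=4)
  Row 2: .#.##  (2 black, running=6)
  Row 3: .#.#.  (3 black, running=9)
  Row 4: #.##.  (2 black, running=11)
  Row 5: .#.#.  (3 black, running=14)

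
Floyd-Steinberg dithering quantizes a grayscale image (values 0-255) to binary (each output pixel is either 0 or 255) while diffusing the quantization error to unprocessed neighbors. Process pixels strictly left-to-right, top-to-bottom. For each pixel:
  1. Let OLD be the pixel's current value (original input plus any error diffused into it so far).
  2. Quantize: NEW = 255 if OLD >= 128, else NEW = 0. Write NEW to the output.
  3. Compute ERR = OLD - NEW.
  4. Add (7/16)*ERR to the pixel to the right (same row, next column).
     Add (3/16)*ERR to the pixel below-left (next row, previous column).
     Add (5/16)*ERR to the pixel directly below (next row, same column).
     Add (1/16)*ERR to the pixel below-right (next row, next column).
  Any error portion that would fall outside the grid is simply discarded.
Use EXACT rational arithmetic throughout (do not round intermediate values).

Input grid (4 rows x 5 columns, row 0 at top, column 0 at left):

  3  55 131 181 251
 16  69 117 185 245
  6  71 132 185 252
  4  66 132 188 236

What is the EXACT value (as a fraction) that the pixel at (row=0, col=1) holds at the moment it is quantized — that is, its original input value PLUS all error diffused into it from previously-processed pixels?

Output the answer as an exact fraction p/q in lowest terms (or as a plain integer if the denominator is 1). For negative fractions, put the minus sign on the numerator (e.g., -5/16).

Answer: 901/16

Derivation:
(0,0): OLD=3 → NEW=0, ERR=3
(0,1): OLD=901/16 → NEW=0, ERR=901/16
Target (0,1): original=55, with diffused error = 901/16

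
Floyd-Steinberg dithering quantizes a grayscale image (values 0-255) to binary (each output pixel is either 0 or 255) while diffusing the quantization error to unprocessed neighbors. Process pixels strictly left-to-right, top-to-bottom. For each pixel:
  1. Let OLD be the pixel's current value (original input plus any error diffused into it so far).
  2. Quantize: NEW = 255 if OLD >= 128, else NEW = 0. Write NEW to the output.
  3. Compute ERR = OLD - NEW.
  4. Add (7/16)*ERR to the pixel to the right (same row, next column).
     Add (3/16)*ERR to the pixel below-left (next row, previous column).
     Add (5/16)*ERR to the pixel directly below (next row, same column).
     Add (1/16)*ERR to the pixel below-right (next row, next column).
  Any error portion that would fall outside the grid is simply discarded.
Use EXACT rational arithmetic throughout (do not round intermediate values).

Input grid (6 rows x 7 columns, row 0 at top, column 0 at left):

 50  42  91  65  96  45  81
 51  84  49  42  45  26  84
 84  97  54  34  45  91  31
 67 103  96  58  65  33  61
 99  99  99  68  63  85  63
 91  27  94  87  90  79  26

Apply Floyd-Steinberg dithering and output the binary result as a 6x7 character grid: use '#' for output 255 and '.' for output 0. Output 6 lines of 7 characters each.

(0,0): OLD=50 → NEW=0, ERR=50
(0,1): OLD=511/8 → NEW=0, ERR=511/8
(0,2): OLD=15225/128 → NEW=0, ERR=15225/128
(0,3): OLD=239695/2048 → NEW=0, ERR=239695/2048
(0,4): OLD=4823593/32768 → NEW=255, ERR=-3532247/32768
(0,5): OLD=-1132769/524288 → NEW=0, ERR=-1132769/524288
(0,6): OLD=671547865/8388608 → NEW=0, ERR=671547865/8388608
(1,0): OLD=10061/128 → NEW=0, ERR=10061/128
(1,1): OLD=167707/1024 → NEW=255, ERR=-93413/1024
(1,2): OLD=2365751/32768 → NEW=0, ERR=2365751/32768
(1,3): OLD=12764203/131072 → NEW=0, ERR=12764203/131072
(1,4): OLD=510268897/8388608 → NEW=0, ERR=510268897/8388608
(1,5): OLD=4040655025/67108864 → NEW=0, ERR=4040655025/67108864
(1,6): OLD=145195818559/1073741824 → NEW=255, ERR=-128608346561/1073741824
(2,0): OLD=1498457/16384 → NEW=0, ERR=1498457/16384
(2,1): OLD=66561123/524288 → NEW=0, ERR=66561123/524288
(2,2): OLD=1213515753/8388608 → NEW=255, ERR=-925579287/8388608
(2,3): OLD=2152665825/67108864 → NEW=0, ERR=2152665825/67108864
(2,4): OLD=51227517873/536870912 → NEW=0, ERR=51227517873/536870912
(2,5): OLD=2283295127099/17179869184 → NEW=255, ERR=-2097571514821/17179869184
(2,6): OLD=-15416045526963/274877906944 → NEW=0, ERR=-15416045526963/274877906944
(3,0): OLD=1001473225/8388608 → NEW=0, ERR=1001473225/8388608
(3,1): OLD=12075050261/67108864 → NEW=255, ERR=-5037710059/67108864
(3,2): OLD=22884947215/536870912 → NEW=0, ERR=22884947215/536870912
(3,3): OLD=209740737273/2147483648 → NEW=0, ERR=209740737273/2147483648
(3,4): OLD=32067316005065/274877906944 → NEW=0, ERR=32067316005065/274877906944
(3,5): OLD=90890689143147/2199023255552 → NEW=0, ERR=90890689143147/2199023255552
(3,6): OLD=1897350546445173/35184372088832 → NEW=0, ERR=1897350546445173/35184372088832
(4,0): OLD=131246239399/1073741824 → NEW=0, ERR=131246239399/1073741824
(4,1): OLD=2482012176379/17179869184 → NEW=255, ERR=-1898854465541/17179869184
(4,2): OLD=21326647002517/274877906944 → NEW=0, ERR=21326647002517/274877906944
(4,3): OLD=345253402308343/2199023255552 → NEW=255, ERR=-215497527857417/2199023255552
(4,4): OLD=1239135984597045/17592186044416 → NEW=0, ERR=1239135984597045/17592186044416
(4,5): OLD=82266573044605749/562949953421312 → NEW=255, ERR=-61285665077828811/562949953421312
(4,6): OLD=313509957640140291/9007199254740992 → NEW=0, ERR=313509957640140291/9007199254740992
(5,0): OLD=29817025287201/274877906944 → NEW=0, ERR=29817025287201/274877906944
(5,1): OLD=136568526930315/2199023255552 → NEW=0, ERR=136568526930315/2199023255552
(5,2): OLD=2113415294900797/17592186044416 → NEW=0, ERR=2113415294900797/17592186044416
(5,3): OLD=17872321142894097/140737488355328 → NEW=0, ERR=17872321142894097/140737488355328
(5,4): OLD=1270310320098266011/9007199254740992 → NEW=255, ERR=-1026525489860686949/9007199254740992
(5,5): OLD=435767859887804139/72057594037927936 → NEW=0, ERR=435767859887804139/72057594037927936
(5,6): OLD=37722167314636174181/1152921504606846976 → NEW=0, ERR=37722167314636174181/1152921504606846976
Row 0: ....#..
Row 1: .#....#
Row 2: ..#..#.
Row 3: .#.....
Row 4: .#.#.#.
Row 5: ....#..

Answer: ....#..
.#....#
..#..#.
.#.....
.#.#.#.
....#..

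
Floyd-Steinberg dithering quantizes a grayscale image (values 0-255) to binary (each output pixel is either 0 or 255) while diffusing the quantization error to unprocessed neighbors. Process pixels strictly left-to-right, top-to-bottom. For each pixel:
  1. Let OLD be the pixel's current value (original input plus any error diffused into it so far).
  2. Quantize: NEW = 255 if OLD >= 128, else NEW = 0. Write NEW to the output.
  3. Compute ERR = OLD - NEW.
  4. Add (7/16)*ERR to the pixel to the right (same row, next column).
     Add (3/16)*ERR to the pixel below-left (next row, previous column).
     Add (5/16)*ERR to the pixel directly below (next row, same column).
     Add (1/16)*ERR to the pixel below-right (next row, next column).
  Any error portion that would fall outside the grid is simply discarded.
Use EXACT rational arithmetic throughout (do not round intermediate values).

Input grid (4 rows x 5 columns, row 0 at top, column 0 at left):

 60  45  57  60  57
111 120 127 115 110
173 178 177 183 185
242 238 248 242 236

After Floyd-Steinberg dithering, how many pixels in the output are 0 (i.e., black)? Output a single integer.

Answer: 8

Derivation:
(0,0): OLD=60 → NEW=0, ERR=60
(0,1): OLD=285/4 → NEW=0, ERR=285/4
(0,2): OLD=5643/64 → NEW=0, ERR=5643/64
(0,3): OLD=100941/1024 → NEW=0, ERR=100941/1024
(0,4): OLD=1640475/16384 → NEW=0, ERR=1640475/16384
(1,0): OLD=9159/64 → NEW=255, ERR=-7161/64
(1,1): OLD=58161/512 → NEW=0, ERR=58161/512
(1,2): OLD=3722245/16384 → NEW=255, ERR=-455675/16384
(1,3): OLD=10349537/65536 → NEW=255, ERR=-6362143/65536
(1,4): OLD=110078083/1048576 → NEW=0, ERR=110078083/1048576
(2,0): OLD=1305259/8192 → NEW=255, ERR=-783701/8192
(2,1): OLD=41795337/262144 → NEW=255, ERR=-25051383/262144
(2,2): OLD=484010843/4194304 → NEW=0, ERR=484010843/4194304
(2,3): OLD=14837396449/67108864 → NEW=255, ERR=-2275363871/67108864
(2,4): OLD=211424842471/1073741824 → NEW=255, ERR=-62379322649/1073741824
(3,0): OLD=814475259/4194304 → NEW=255, ERR=-255072261/4194304
(3,1): OLD=6616535391/33554432 → NEW=255, ERR=-1939844769/33554432
(3,2): OLD=264611767365/1073741824 → NEW=255, ERR=-9192397755/1073741824
(3,3): OLD=480990157053/2147483648 → NEW=255, ERR=-66618173187/2147483648
(3,4): OLD=6945966172177/34359738368 → NEW=255, ERR=-1815767111663/34359738368
Output grid:
  Row 0: .....  (5 black, running=5)
  Row 1: #.##.  (2 black, running=7)
  Row 2: ##.##  (1 black, running=8)
  Row 3: #####  (0 black, running=8)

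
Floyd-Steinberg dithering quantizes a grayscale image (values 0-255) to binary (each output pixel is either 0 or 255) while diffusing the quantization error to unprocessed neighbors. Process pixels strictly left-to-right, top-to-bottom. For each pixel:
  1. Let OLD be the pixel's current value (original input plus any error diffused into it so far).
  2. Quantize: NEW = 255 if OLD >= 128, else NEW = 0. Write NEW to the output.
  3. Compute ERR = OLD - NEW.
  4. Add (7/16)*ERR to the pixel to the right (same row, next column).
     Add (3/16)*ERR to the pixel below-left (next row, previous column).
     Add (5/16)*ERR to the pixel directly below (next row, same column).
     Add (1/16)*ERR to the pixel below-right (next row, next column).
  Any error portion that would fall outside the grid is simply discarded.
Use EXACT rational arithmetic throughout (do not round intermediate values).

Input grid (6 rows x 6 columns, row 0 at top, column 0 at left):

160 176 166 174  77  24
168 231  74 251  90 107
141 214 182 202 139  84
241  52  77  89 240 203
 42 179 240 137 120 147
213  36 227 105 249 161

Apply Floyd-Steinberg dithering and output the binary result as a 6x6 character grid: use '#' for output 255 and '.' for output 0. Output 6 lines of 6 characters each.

Answer: ##.#..
.#.##.
####.#
#...##
.###.#
#.#.##

Derivation:
(0,0): OLD=160 → NEW=255, ERR=-95
(0,1): OLD=2151/16 → NEW=255, ERR=-1929/16
(0,2): OLD=28993/256 → NEW=0, ERR=28993/256
(0,3): OLD=915655/4096 → NEW=255, ERR=-128825/4096
(0,4): OLD=4144497/65536 → NEW=0, ERR=4144497/65536
(0,5): OLD=54177303/1048576 → NEW=0, ERR=54177303/1048576
(1,0): OLD=29621/256 → NEW=0, ERR=29621/256
(1,1): OLD=530931/2048 → NEW=255, ERR=8691/2048
(1,2): OLD=6410479/65536 → NEW=0, ERR=6410479/65536
(1,3): OLD=79403907/262144 → NEW=255, ERR=12557187/262144
(1,4): OLD=2322663145/16777216 → NEW=255, ERR=-1955526935/16777216
(1,5): OLD=20429080719/268435456 → NEW=0, ERR=20429080719/268435456
(2,0): OLD=5831201/32768 → NEW=255, ERR=-2524639/32768
(2,1): OLD=217255291/1048576 → NEW=255, ERR=-50131589/1048576
(2,2): OLD=3370506545/16777216 → NEW=255, ERR=-907683535/16777216
(2,3): OLD=23831489513/134217728 → NEW=255, ERR=-10394031127/134217728
(2,4): OLD=369187665211/4294967296 → NEW=0, ERR=369187665211/4294967296
(2,5): OLD=9490461264461/68719476736 → NEW=255, ERR=-8033005303219/68719476736
(3,0): OLD=3488972049/16777216 → NEW=255, ERR=-789218031/16777216
(3,1): OLD=203962301/134217728 → NEW=0, ERR=203962301/134217728
(3,2): OLD=46438849415/1073741824 → NEW=0, ERR=46438849415/1073741824
(3,3): OLD=6628472243477/68719476736 → NEW=0, ERR=6628472243477/68719476736
(3,4): OLD=155198174870389/549755813888 → NEW=255, ERR=15010442328949/549755813888
(3,5): OLD=1616615788829115/8796093022208 → NEW=255, ERR=-626387931833925/8796093022208
(4,0): OLD=59237478879/2147483648 → NEW=0, ERR=59237478879/2147483648
(4,1): OLD=6758985692627/34359738368 → NEW=255, ERR=-2002747591213/34359738368
(4,2): OLD=270694601630601/1099511627776 → NEW=255, ERR=-9680863452279/1099511627776
(4,3): OLD=3010257259171853/17592186044416 → NEW=255, ERR=-1475750182154227/17592186044416
(4,4): OLD=23786978006157533/281474976710656 → NEW=0, ERR=23786978006157533/281474976710656
(4,5): OLD=736001268645559531/4503599627370496 → NEW=255, ERR=-412416636333916949/4503599627370496
(5,0): OLD=115828743894825/549755813888 → NEW=255, ERR=-24358988646615/549755813888
(5,1): OLD=-26859759218503/17592186044416 → NEW=0, ERR=-26859759218503/17592186044416
(5,2): OLD=28739837504721667/140737488355328 → NEW=255, ERR=-7148222025886973/140737488355328
(5,3): OLD=323625470913835473/4503599627370496 → NEW=0, ERR=323625470913835473/4503599627370496
(5,4): OLD=2561954437087534257/9007199254740992 → NEW=255, ERR=265118627128581297/9007199254740992
(5,5): OLD=21695392602970736037/144115188075855872 → NEW=255, ERR=-15053980356372511323/144115188075855872
Row 0: ##.#..
Row 1: .#.##.
Row 2: ####.#
Row 3: #...##
Row 4: .###.#
Row 5: #.#.##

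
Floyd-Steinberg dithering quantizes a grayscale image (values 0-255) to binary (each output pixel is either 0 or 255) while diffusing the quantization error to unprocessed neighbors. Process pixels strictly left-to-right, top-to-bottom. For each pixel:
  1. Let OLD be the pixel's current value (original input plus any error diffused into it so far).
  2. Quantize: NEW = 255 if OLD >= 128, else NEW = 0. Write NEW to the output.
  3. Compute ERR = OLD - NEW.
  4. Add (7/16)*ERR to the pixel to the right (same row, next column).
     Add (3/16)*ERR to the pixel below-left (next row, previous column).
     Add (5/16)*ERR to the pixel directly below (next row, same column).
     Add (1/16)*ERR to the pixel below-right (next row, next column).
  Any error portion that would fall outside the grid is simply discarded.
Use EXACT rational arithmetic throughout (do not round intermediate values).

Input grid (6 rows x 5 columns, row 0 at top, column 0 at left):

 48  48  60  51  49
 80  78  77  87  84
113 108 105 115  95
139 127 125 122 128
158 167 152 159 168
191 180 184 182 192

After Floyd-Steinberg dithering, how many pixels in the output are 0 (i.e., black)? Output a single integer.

Answer: 15

Derivation:
(0,0): OLD=48 → NEW=0, ERR=48
(0,1): OLD=69 → NEW=0, ERR=69
(0,2): OLD=1443/16 → NEW=0, ERR=1443/16
(0,3): OLD=23157/256 → NEW=0, ERR=23157/256
(0,4): OLD=362803/4096 → NEW=0, ERR=362803/4096
(1,0): OLD=1727/16 → NEW=0, ERR=1727/16
(1,1): OLD=21337/128 → NEW=255, ERR=-11303/128
(1,2): OLD=359725/4096 → NEW=0, ERR=359725/4096
(1,3): OLD=2882521/16384 → NEW=255, ERR=-1295399/16384
(1,4): OLD=21690411/262144 → NEW=0, ERR=21690411/262144
(2,0): OLD=266595/2048 → NEW=255, ERR=-255645/2048
(2,1): OLD=3211665/65536 → NEW=0, ERR=3211665/65536
(2,2): OLD=140028211/1048576 → NEW=255, ERR=-127358669/1048576
(2,3): OLD=975716009/16777216 → NEW=0, ERR=975716009/16777216
(2,4): OLD=37945823327/268435456 → NEW=255, ERR=-30505217953/268435456
(3,0): OLD=114483859/1048576 → NEW=0, ERR=114483859/1048576
(3,1): OLD=1338030199/8388608 → NEW=255, ERR=-801064841/8388608
(3,2): OLD=15900164973/268435456 → NEW=0, ERR=15900164973/268435456
(3,3): OLD=73653121565/536870912 → NEW=255, ERR=-63248960995/536870912
(3,4): OLD=382939633569/8589934592 → NEW=0, ERR=382939633569/8589934592
(4,0): OLD=23382560861/134217728 → NEW=255, ERR=-10842959779/134217728
(4,1): OLD=514296089789/4294967296 → NEW=0, ERR=514296089789/4294967296
(4,2): OLD=13389326027763/68719476736 → NEW=255, ERR=-4134140539917/68719476736
(4,3): OLD=118665023438909/1099511627776 → NEW=0, ERR=118665023438909/1099511627776
(4,4): OLD=3901689912900651/17592186044416 → NEW=255, ERR=-584317528425429/17592186044416
(5,0): OLD=12933434761303/68719476736 → NEW=255, ERR=-4590031806377/68719476736
(5,1): OLD=94485770255781/549755813888 → NEW=255, ERR=-45701962285659/549755813888
(5,2): OLD=2754058386282669/17592186044416 → NEW=255, ERR=-1731949055043411/17592186044416
(5,3): OLD=11446677921913299/70368744177664 → NEW=255, ERR=-6497351843391021/70368744177664
(5,4): OLD=166599530141628257/1125899906842624 → NEW=255, ERR=-120504946103240863/1125899906842624
Output grid:
  Row 0: .....  (5 black, running=5)
  Row 1: .#.#.  (3 black, running=8)
  Row 2: #.#.#  (2 black, running=10)
  Row 3: .#.#.  (3 black, running=13)
  Row 4: #.#.#  (2 black, running=15)
  Row 5: #####  (0 black, running=15)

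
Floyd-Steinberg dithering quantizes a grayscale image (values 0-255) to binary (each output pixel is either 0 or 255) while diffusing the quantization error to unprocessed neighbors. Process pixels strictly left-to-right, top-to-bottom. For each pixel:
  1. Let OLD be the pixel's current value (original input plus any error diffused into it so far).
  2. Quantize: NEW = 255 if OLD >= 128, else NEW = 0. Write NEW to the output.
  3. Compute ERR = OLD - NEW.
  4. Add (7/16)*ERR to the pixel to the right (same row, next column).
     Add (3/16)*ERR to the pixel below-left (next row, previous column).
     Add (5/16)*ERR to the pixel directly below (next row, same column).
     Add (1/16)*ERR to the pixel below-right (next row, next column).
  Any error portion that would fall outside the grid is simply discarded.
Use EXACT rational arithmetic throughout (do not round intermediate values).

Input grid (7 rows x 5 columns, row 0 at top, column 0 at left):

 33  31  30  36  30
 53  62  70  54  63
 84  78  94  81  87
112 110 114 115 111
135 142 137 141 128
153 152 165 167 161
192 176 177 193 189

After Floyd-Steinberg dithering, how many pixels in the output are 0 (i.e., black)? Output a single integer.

Answer: 20

Derivation:
(0,0): OLD=33 → NEW=0, ERR=33
(0,1): OLD=727/16 → NEW=0, ERR=727/16
(0,2): OLD=12769/256 → NEW=0, ERR=12769/256
(0,3): OLD=236839/4096 → NEW=0, ERR=236839/4096
(0,4): OLD=3623953/65536 → NEW=0, ERR=3623953/65536
(1,0): OLD=18389/256 → NEW=0, ERR=18389/256
(1,1): OLD=243795/2048 → NEW=0, ERR=243795/2048
(1,2): OLD=9918799/65536 → NEW=255, ERR=-6792881/65536
(1,3): OLD=10540195/262144 → NEW=0, ERR=10540195/262144
(1,4): OLD=425659273/4194304 → NEW=0, ERR=425659273/4194304
(2,0): OLD=4219457/32768 → NEW=255, ERR=-4136383/32768
(2,1): OLD=47215707/1048576 → NEW=0, ERR=47215707/1048576
(2,2): OLD=1615443153/16777216 → NEW=0, ERR=1615443153/16777216
(2,3): OLD=39793170147/268435456 → NEW=255, ERR=-28657871133/268435456
(2,4): OLD=320061183861/4294967296 → NEW=0, ERR=320061183861/4294967296
(3,0): OLD=1358874033/16777216 → NEW=0, ERR=1358874033/16777216
(3,1): OLD=22772888157/134217728 → NEW=255, ERR=-11452632483/134217728
(3,2): OLD=384638476815/4294967296 → NEW=0, ERR=384638476815/4294967296
(3,3): OLD=1209539558807/8589934592 → NEW=255, ERR=-980893762153/8589934592
(3,4): OLD=10673027462675/137438953472 → NEW=0, ERR=10673027462675/137438953472
(4,0): OLD=309907356351/2147483648 → NEW=255, ERR=-237700973889/2147483648
(4,1): OLD=6099718047679/68719476736 → NEW=0, ERR=6099718047679/68719476736
(4,2): OLD=194696999361297/1099511627776 → NEW=255, ERR=-85678465721583/1099511627776
(4,3): OLD=1607597073602495/17592186044416 → NEW=0, ERR=1607597073602495/17592186044416
(4,4): OLD=52103843685404089/281474976710656 → NEW=255, ERR=-19672275375813191/281474976710656
(5,0): OLD=148492277370525/1099511627776 → NEW=255, ERR=-131883187712355/1099511627776
(5,1): OLD=930034556391575/8796093022208 → NEW=0, ERR=930034556391575/8796093022208
(5,2): OLD=58993896730026959/281474976710656 → NEW=255, ERR=-12782222331190321/281474976710656
(5,3): OLD=177570708497143841/1125899906842624 → NEW=255, ERR=-109533767747725279/1125899906842624
(5,4): OLD=1843022490986818331/18014398509481984 → NEW=0, ERR=1843022490986818331/18014398509481984
(6,0): OLD=24536373924903501/140737488355328 → NEW=255, ERR=-11351685605705139/140737488355328
(6,1): OLD=710406701912053507/4503599627370496 → NEW=255, ERR=-438011203067422973/4503599627370496
(6,2): OLD=7827310416645841233/72057594037927936 → NEW=0, ERR=7827310416645841233/72057594037927936
(6,3): OLD=261098238601427363515/1152921504606846976 → NEW=255, ERR=-32896745073318615365/1152921504606846976
(6,4): OLD=3733762033359986128093/18446744073709551616 → NEW=255, ERR=-970157705435949533987/18446744073709551616
Output grid:
  Row 0: .....  (5 black, running=5)
  Row 1: ..#..  (4 black, running=9)
  Row 2: #..#.  (3 black, running=12)
  Row 3: .#.#.  (3 black, running=15)
  Row 4: #.#.#  (2 black, running=17)
  Row 5: #.##.  (2 black, running=19)
  Row 6: ##.##  (1 black, running=20)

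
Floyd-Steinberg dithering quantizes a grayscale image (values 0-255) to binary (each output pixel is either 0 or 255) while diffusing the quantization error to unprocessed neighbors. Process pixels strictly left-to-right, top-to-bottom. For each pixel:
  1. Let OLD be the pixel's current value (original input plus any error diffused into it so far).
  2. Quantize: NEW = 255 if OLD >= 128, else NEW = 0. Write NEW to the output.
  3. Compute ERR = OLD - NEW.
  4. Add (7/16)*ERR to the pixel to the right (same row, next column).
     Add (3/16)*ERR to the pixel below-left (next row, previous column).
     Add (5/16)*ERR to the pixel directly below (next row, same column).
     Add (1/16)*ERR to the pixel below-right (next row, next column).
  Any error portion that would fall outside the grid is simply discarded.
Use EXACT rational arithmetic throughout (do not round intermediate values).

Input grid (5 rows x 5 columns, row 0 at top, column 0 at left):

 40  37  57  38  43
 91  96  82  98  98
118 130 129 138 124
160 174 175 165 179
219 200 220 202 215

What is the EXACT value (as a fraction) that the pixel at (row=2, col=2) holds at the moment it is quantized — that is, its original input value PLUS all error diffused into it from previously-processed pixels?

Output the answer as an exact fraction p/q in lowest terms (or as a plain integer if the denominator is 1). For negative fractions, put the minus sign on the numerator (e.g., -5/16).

Answer: 365398411/2097152

Derivation:
(0,0): OLD=40 → NEW=0, ERR=40
(0,1): OLD=109/2 → NEW=0, ERR=109/2
(0,2): OLD=2587/32 → NEW=0, ERR=2587/32
(0,3): OLD=37565/512 → NEW=0, ERR=37565/512
(0,4): OLD=615211/8192 → NEW=0, ERR=615211/8192
(1,0): OLD=3639/32 → NEW=0, ERR=3639/32
(1,1): OLD=46193/256 → NEW=255, ERR=-19087/256
(1,2): OLD=752085/8192 → NEW=0, ERR=752085/8192
(1,3): OLD=5905689/32768 → NEW=255, ERR=-2450151/32768
(1,4): OLD=48937547/524288 → NEW=0, ERR=48937547/524288
(2,0): OLD=571627/4096 → NEW=255, ERR=-472853/4096
(2,1): OLD=10553337/131072 → NEW=0, ERR=10553337/131072
(2,2): OLD=365398411/2097152 → NEW=255, ERR=-169375349/2097152
Target (2,2): original=129, with diffused error = 365398411/2097152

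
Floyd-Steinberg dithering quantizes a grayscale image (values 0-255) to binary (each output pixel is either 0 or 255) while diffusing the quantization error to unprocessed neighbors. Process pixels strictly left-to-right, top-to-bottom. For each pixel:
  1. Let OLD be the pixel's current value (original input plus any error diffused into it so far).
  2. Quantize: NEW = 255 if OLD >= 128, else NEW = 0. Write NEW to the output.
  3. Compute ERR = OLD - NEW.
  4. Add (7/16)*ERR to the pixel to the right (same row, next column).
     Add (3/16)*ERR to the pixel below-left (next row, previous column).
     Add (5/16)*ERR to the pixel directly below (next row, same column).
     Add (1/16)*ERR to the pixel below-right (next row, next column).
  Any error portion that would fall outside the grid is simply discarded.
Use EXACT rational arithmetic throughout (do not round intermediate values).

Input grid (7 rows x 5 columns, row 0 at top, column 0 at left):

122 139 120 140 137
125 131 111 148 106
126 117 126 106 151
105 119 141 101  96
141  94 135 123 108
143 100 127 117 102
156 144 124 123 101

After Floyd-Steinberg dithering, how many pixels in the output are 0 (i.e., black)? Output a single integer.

Answer: 19

Derivation:
(0,0): OLD=122 → NEW=0, ERR=122
(0,1): OLD=1539/8 → NEW=255, ERR=-501/8
(0,2): OLD=11853/128 → NEW=0, ERR=11853/128
(0,3): OLD=369691/2048 → NEW=255, ERR=-152549/2048
(0,4): OLD=3421373/32768 → NEW=0, ERR=3421373/32768
(1,0): OLD=19377/128 → NEW=255, ERR=-13263/128
(1,1): OLD=93271/1024 → NEW=0, ERR=93271/1024
(1,2): OLD=5305379/32768 → NEW=255, ERR=-3050461/32768
(1,3): OLD=14333991/131072 → NEW=0, ERR=14333991/131072
(1,4): OLD=381300373/2097152 → NEW=255, ERR=-153473387/2097152
(2,0): OLD=1813677/16384 → NEW=0, ERR=1813677/16384
(2,1): OLD=89109823/524288 → NEW=255, ERR=-44583617/524288
(2,2): OLD=720605053/8388608 → NEW=0, ERR=720605053/8388608
(2,3): OLD=21235592999/134217728 → NEW=255, ERR=-12989927641/134217728
(2,4): OLD=198907060305/2147483648 → NEW=0, ERR=198907060305/2147483648
(3,0): OLD=1037241309/8388608 → NEW=0, ERR=1037241309/8388608
(3,1): OLD=11378163609/67108864 → NEW=255, ERR=-5734596711/67108864
(3,2): OLD=229776055779/2147483648 → NEW=0, ERR=229776055779/2147483648
(3,3): OLD=602595978603/4294967296 → NEW=255, ERR=-492620681877/4294967296
(3,4): OLD=4722117912055/68719476736 → NEW=0, ERR=4722117912055/68719476736
(4,0): OLD=175683459411/1073741824 → NEW=255, ERR=-98120705709/1073741824
(4,1): OLD=1893451995347/34359738368 → NEW=0, ERR=1893451995347/34359738368
(4,2): OLD=91094273423549/549755813888 → NEW=255, ERR=-49093459117891/549755813888
(4,3): OLD=595141491673811/8796093022208 → NEW=0, ERR=595141491673811/8796093022208
(4,4): OLD=21378907491323205/140737488355328 → NEW=255, ERR=-14509152039285435/140737488355328
(5,0): OLD=68596124458585/549755813888 → NEW=0, ERR=68596124458585/549755813888
(5,1): OLD=656870077190987/4398046511104 → NEW=255, ERR=-464631783140533/4398046511104
(5,2): OLD=9711487513558179/140737488355328 → NEW=0, ERR=9711487513558179/140737488355328
(5,3): OLD=80739232119487437/562949953421312 → NEW=255, ERR=-62813006002947123/562949953421312
(5,4): OLD=226949296644366527/9007199254740992 → NEW=0, ERR=226949296644366527/9007199254740992
(6,0): OLD=12327473720637385/70368744177664 → NEW=255, ERR=-5616556044666935/70368744177664
(6,1): OLD=217981373644925639/2251799813685248 → NEW=0, ERR=217981373644925639/2251799813685248
(6,2): OLD=5778711901947347453/36028797018963968 → NEW=255, ERR=-3408631337888464387/36028797018963968
(6,3): OLD=32153623610362051103/576460752303423488 → NEW=0, ERR=32153623610362051103/576460752303423488
(6,4): OLD=1164939197774046149017/9223372036854775808 → NEW=0, ERR=1164939197774046149017/9223372036854775808
Output grid:
  Row 0: .#.#.  (3 black, running=3)
  Row 1: #.#.#  (2 black, running=5)
  Row 2: .#.#.  (3 black, running=8)
  Row 3: .#.#.  (3 black, running=11)
  Row 4: #.#.#  (2 black, running=13)
  Row 5: .#.#.  (3 black, running=16)
  Row 6: #.#..  (3 black, running=19)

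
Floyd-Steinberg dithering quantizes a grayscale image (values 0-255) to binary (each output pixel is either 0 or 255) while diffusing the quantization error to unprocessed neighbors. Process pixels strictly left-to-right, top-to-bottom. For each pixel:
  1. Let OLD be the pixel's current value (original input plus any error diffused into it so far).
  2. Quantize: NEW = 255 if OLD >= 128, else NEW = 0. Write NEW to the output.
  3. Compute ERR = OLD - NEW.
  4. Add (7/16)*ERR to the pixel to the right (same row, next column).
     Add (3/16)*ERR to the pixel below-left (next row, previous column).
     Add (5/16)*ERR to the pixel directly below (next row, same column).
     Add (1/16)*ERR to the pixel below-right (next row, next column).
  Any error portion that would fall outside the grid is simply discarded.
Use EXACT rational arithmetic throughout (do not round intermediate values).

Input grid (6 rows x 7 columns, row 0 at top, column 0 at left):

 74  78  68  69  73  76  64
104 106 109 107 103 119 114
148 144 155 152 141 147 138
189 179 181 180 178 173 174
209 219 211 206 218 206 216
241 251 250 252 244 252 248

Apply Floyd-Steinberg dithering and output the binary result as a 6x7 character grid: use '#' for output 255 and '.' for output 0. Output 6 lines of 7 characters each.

(0,0): OLD=74 → NEW=0, ERR=74
(0,1): OLD=883/8 → NEW=0, ERR=883/8
(0,2): OLD=14885/128 → NEW=0, ERR=14885/128
(0,3): OLD=245507/2048 → NEW=0, ERR=245507/2048
(0,4): OLD=4110613/32768 → NEW=0, ERR=4110613/32768
(0,5): OLD=68620179/524288 → NEW=255, ERR=-65073261/524288
(0,6): OLD=81358085/8388608 → NEW=0, ERR=81358085/8388608
(1,0): OLD=18921/128 → NEW=255, ERR=-13719/128
(1,1): OLD=122911/1024 → NEW=0, ERR=122911/1024
(1,2): OLD=7445835/32768 → NEW=255, ERR=-910005/32768
(1,3): OLD=21377935/131072 → NEW=255, ERR=-12045425/131072
(1,4): OLD=723233773/8388608 → NEW=0, ERR=723233773/8388608
(1,5): OLD=8562538173/67108864 → NEW=0, ERR=8562538173/67108864
(1,6): OLD=177269281139/1073741824 → NEW=255, ERR=-96534883981/1073741824
(2,0): OLD=2244805/16384 → NEW=255, ERR=-1933115/16384
(2,1): OLD=61857543/524288 → NEW=0, ERR=61857543/524288
(2,2): OLD=1578821973/8388608 → NEW=255, ERR=-560273067/8388608
(2,3): OLD=7280693613/67108864 → NEW=0, ERR=7280693613/67108864
(2,4): OLD=125406080157/536870912 → NEW=255, ERR=-11496002403/536870912
(2,5): OLD=2852469061247/17179869184 → NEW=255, ERR=-1528397580673/17179869184
(2,6): OLD=21703587147369/274877906944 → NEW=0, ERR=21703587147369/274877906944
(3,0): OLD=1461721141/8388608 → NEW=255, ERR=-677373899/8388608
(3,1): OLD=10780692689/67108864 → NEW=255, ERR=-6332067631/67108864
(3,2): OLD=78685860195/536870912 → NEW=255, ERR=-58216222365/536870912
(3,3): OLD=339889232757/2147483648 → NEW=255, ERR=-207719097483/2147483648
(3,4): OLD=32735302415413/274877906944 → NEW=0, ERR=32735302415413/274877906944
(3,5): OLD=463481082543407/2199023255552 → NEW=255, ERR=-97269847622353/2199023255552
(3,6): OLD=6113700405668913/35184372088832 → NEW=255, ERR=-2858314476983247/35184372088832
(4,0): OLD=178320882363/1073741824 → NEW=255, ERR=-95483282757/1073741824
(4,1): OLD=2151441768255/17179869184 → NEW=0, ERR=2151441768255/17179869184
(4,2): OLD=57138467511441/274877906944 → NEW=255, ERR=-12955398759279/274877906944
(4,3): OLD=375384384489355/2199023255552 → NEW=255, ERR=-185366545676405/2199023255552
(4,4): OLD=3588762746778705/17592186044416 → NEW=255, ERR=-897244694547375/17592186044416
(4,5): OLD=91239852149561905/562949953421312 → NEW=255, ERR=-52312385972872655/562949953421312
(4,6): OLD=1325802098063963559/9007199254740992 → NEW=255, ERR=-971033711894989401/9007199254740992
(5,0): OLD=65061238257709/274877906944 → NEW=255, ERR=-5032628013011/274877906944
(5,1): OLD=588743351496399/2199023255552 → NEW=255, ERR=27992421330639/2199023255552
(5,2): OLD=4096554465229369/17592186044416 → NEW=255, ERR=-389452976096711/17592186044416
(5,3): OLD=28634990933558077/140737488355328 → NEW=255, ERR=-7253068597050563/140737488355328
(5,4): OLD=1646720552700028639/9007199254740992 → NEW=255, ERR=-650115257258924321/9007199254740992
(5,5): OLD=12104369648590086447/72057594037927936 → NEW=255, ERR=-6270316831081537233/72057594037927936
(5,6): OLD=196494981444600013537/1152921504606846976 → NEW=255, ERR=-97500002230145965343/1152921504606846976
Row 0: .....#.
Row 1: #.##..#
Row 2: #.#.##.
Row 3: ####.##
Row 4: #.#####
Row 5: #######

Answer: .....#.
#.##..#
#.#.##.
####.##
#.#####
#######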